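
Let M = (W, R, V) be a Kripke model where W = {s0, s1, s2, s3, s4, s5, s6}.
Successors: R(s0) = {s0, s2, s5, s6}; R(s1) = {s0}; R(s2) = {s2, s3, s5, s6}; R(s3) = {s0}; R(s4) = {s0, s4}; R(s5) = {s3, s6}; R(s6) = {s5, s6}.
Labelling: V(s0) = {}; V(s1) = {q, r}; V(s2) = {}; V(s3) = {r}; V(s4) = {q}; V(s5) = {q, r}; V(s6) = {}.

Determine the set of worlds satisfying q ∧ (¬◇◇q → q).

s1, s4, s5

Let φ = q ∧ (¬◇◇q → q). Evaluate φ at each world:
  s0 (successors {s0, s2, s5, s6}): φ is false.
  s1 (successors {s0}): φ is true.
  s2 (successors {s2, s3, s5, s6}): φ is false.
  s3 (successors {s0}): φ is false.
  s4 (successors {s0, s4}): φ is true.
  s5 (successors {s3, s6}): φ is true.
  s6 (successors {s5, s6}): φ is false.
For instance, at s4:
  At s4: q is true, ¬◇◇q → q is true, so q ∧ (¬◇◇q → q) is true.
    At s4: ¬◇◇q is false, q is true, so ¬◇◇q → q is true.
      At s4: ◇◇q is true, so ¬◇◇q is false.
Satisfying worlds: {s1, s4, s5}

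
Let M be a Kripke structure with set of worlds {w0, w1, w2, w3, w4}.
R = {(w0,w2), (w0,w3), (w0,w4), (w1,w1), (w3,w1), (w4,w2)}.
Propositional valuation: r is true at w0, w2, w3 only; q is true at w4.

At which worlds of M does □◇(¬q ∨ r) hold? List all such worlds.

w1, w2, w3

Let φ = □◇(¬q ∨ r). Evaluate φ at each world:
  w0 (successors {w2, w3, w4}): φ is false.
  w1 (successors {w1}): φ is true.
  w2 (successors ∅): φ is true.
  w3 (successors {w1}): φ is true.
  w4 (successors {w2}): φ is false.
For instance, at w1:
  At w1: □◇(¬q ∨ r) requires ◇(¬q ∨ r) at every successor {w1}.
      At w1: ◇(¬q ∨ r) requires ¬q ∨ r at some successor in {w1}.
        ¬q ∨ r holds at w1, so ◇(¬q ∨ r) is true at w1.
  So □◇(¬q ∨ r) is true at w1.
Satisfying worlds: {w1, w2, w3}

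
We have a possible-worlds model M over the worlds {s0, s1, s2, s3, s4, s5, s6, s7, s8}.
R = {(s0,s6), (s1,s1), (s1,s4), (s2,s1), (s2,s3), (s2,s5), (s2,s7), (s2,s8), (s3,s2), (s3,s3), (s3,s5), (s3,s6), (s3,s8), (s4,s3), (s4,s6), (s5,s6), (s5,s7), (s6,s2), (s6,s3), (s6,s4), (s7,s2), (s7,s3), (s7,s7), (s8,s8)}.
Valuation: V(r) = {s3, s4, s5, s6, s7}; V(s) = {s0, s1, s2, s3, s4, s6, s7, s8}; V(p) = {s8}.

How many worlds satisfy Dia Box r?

4

Let φ = Dia Box r. Evaluate φ at each world:
  s0 (successors {s6}): φ is false.
  s1 (successors {s1, s4}): φ is true.
  s2 (successors {s1, s3, s5, s7, s8}): φ is true.
  s3 (successors {s2, s3, s5, s6, s8}): φ is true.
  s4 (successors {s3, s6}): φ is false.
  s5 (successors {s6, s7}): φ is false.
  s6 (successors {s2, s3, s4}): φ is true.
  s7 (successors {s2, s3, s7}): φ is false.
  s8 (successors {s8}): φ is false.
For instance, at s7:
  At s7: Dia Box r requires Box r at some successor in {s2, s3, s7}.
    At s2: Box r is false.
    At s3: Box r is false.
    At s7: Box r is false.
  So Dia Box r is false at s7.
Satisfying worlds: {s1, s2, s3, s6}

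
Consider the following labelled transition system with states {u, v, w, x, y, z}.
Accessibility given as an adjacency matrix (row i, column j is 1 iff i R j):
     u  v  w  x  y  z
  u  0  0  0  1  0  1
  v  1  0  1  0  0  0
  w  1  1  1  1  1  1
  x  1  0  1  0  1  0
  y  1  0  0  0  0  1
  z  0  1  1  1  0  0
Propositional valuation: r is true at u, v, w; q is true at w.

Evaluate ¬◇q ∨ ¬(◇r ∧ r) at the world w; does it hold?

At w: ¬◇q is false, ¬(◇r ∧ r) is false, so ¬◇q ∨ ¬(◇r ∧ r) is false.
  At w: ◇q is true, so ¬◇q is false.
    At w: ◇q requires q at some successor in {u, v, w, x, y, z}.
      q holds at w, so ◇q is true at w.
  At w: ◇r ∧ r is true, so ¬(◇r ∧ r) is false.
    At w: ◇r is true, r is true, so ◇r ∧ r is true.
      At w: ◇r requires r at some successor in {u, v, w, x, y, z}.
        r holds at u, so ◇r is true at w.

No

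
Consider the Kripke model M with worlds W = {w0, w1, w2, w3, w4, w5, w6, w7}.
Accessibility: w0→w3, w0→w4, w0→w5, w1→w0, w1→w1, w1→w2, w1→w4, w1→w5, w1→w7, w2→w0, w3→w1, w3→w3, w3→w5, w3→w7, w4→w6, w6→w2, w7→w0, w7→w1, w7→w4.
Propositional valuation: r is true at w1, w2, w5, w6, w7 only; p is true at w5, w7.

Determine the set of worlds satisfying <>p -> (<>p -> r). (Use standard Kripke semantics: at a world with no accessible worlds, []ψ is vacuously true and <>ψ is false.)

Recall that <>ψ holds at a world iff ψ holds at some accessible world.
Let φ = <>p -> (<>p -> r). Evaluate φ at each world:
  w0 (successors {w3, w4, w5}): φ is false.
  w1 (successors {w0, w1, w2, w4, w5, w7}): φ is true.
  w2 (successors {w0}): φ is true.
  w3 (successors {w1, w3, w5, w7}): φ is false.
  w4 (successors {w6}): φ is true.
  w5 (successors ∅): φ is true.
  w6 (successors {w2}): φ is true.
  w7 (successors {w0, w1, w4}): φ is true.
For instance, at w0:
  At w0: <>p is true, <>p -> r is false, so <>p -> (<>p -> r) is false.
    At w0: <>p requires p at some successor in {w3, w4, w5}.
      p holds at w5, so <>p is true at w0.
    At w0: <>p is true, r is false, so <>p -> r is false.
      At w0: <>p requires p at some successor in {w3, w4, w5}.
        p holds at w5, so <>p is true at w0.
Satisfying worlds: {w1, w2, w4, w5, w6, w7}

w1, w2, w4, w5, w6, w7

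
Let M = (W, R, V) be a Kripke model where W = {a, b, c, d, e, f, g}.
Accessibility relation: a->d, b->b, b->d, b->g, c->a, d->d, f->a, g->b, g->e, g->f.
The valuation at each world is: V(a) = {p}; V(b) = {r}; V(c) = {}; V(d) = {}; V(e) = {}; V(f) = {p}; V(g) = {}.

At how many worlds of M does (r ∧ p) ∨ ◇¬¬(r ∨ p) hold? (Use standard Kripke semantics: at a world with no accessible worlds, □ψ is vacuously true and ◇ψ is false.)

4

Let φ = (r ∧ p) ∨ ◇¬¬(r ∨ p). Evaluate φ at each world:
  a (successors {d}): φ is false.
  b (successors {b, d, g}): φ is true.
  c (successors {a}): φ is true.
  d (successors {d}): φ is false.
  e (successors ∅): φ is false.
  f (successors {a}): φ is true.
  g (successors {b, e, f}): φ is true.
For instance, at f:
  At f: r ∧ p is false, ◇¬¬(r ∨ p) is true, so (r ∧ p) ∨ ◇¬¬(r ∨ p) is true.
    At f: ◇¬¬(r ∨ p) requires ¬¬(r ∨ p) at some successor in {a}.
      ¬¬(r ∨ p) holds at a, so ◇¬¬(r ∨ p) is true at f.
Satisfying worlds: {b, c, f, g}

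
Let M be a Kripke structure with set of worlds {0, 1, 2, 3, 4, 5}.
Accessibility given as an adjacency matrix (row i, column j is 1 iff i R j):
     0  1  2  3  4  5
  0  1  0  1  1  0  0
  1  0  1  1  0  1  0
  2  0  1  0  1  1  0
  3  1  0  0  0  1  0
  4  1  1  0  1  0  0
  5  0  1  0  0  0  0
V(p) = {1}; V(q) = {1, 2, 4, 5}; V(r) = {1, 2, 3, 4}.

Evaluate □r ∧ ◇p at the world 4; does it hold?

Recall that □ψ holds at a world iff ψ holds at every accessible world, and ◇ψ holds iff ψ holds at some accessible world.
At 4: □r is false, ◇p is true, so □r ∧ ◇p is false.
  At 4: □r requires r at every successor {0, 1, 3}.
    r fails at 0, so □r is false at 4.
  At 4: ◇p requires p at some successor in {0, 1, 3}.
    p holds at 1, so ◇p is true at 4.

No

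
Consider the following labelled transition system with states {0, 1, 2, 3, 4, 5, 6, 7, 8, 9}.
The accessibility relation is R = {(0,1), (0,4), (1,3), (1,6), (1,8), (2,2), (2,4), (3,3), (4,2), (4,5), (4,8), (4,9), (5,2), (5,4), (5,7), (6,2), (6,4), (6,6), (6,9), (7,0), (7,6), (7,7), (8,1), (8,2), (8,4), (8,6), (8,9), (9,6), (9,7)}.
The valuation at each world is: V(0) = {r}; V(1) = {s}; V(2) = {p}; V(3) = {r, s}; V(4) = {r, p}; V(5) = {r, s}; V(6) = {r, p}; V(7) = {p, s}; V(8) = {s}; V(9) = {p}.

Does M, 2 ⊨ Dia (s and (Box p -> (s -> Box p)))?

No

At 2: Dia (s and (Box p -> (s -> Box p))) requires s and (Box p -> (s -> Box p)) at some successor in {2, 4}.
  At 2: s and (Box p -> (s -> Box p)) is false.
  At 4: s and (Box p -> (s -> Box p)) is false.
So Dia (s and (Box p -> (s -> Box p))) is false at 2.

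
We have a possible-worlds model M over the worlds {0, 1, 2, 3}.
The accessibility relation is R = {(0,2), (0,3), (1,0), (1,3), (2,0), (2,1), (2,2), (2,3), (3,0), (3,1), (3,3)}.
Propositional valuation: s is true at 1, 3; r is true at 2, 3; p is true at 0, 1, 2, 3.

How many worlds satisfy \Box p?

4

Let φ = \Box p. Evaluate φ at each world:
  0 (successors {2, 3}): φ is true.
  1 (successors {0, 3}): φ is true.
  2 (successors {0, 1, 2, 3}): φ is true.
  3 (successors {0, 1, 3}): φ is true.
For instance, at 3:
  At 3: \Box p requires p at every successor {0, 1, 3}.
    At 0: p is true.
    At 1: p is true.
    At 3: p is true.
  So \Box p is true at 3.
Satisfying worlds: {0, 1, 2, 3}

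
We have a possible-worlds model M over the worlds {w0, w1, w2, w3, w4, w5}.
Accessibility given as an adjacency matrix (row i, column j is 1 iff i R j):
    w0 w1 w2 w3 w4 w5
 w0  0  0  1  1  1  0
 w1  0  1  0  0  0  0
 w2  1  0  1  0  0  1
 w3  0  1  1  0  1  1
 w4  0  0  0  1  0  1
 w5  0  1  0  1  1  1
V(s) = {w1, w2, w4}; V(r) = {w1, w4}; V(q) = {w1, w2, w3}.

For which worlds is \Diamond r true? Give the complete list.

w0, w1, w3, w5

Let φ = \Diamond r. Evaluate φ at each world:
  w0 (successors {w2, w3, w4}): φ is true.
  w1 (successors {w1}): φ is true.
  w2 (successors {w0, w2, w5}): φ is false.
  w3 (successors {w1, w2, w4, w5}): φ is true.
  w4 (successors {w3, w5}): φ is false.
  w5 (successors {w1, w3, w4, w5}): φ is true.
For instance, at w0:
  At w0: \Diamond r requires r at some successor in {w2, w3, w4}.
    r holds at w4, so \Diamond r is true at w0.
Satisfying worlds: {w0, w1, w3, w5}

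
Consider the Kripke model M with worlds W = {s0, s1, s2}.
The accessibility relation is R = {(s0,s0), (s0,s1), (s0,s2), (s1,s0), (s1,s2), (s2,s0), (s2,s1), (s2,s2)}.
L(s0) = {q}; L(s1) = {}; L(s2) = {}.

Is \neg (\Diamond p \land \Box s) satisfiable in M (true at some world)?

Let φ = \neg (\Diamond p \land \Box s). Evaluate φ at each world:
  s0 (successors {s0, s1, s2}): φ is true.
  s1 (successors {s0, s2}): φ is true.
  s2 (successors {s0, s1, s2}): φ is true.
Detail at s0 (witness):
  At s0: \Diamond p \land \Box s is false, so \neg (\Diamond p \land \Box s) is true.
    At s0: \Diamond p is false, \Box s is false, so \Diamond p \land \Box s is false.
      At s0: \Diamond p requires p at some successor in {s0, s1, s2}.
        At s0: p is false.
        At s1: p is false.
        At s2: p is false.
      So \Diamond p is false at s0.
      At s0: \Box s requires s at every successor {s0, s1, s2}.
        s fails at s0, so \Box s is false at s0.

Yes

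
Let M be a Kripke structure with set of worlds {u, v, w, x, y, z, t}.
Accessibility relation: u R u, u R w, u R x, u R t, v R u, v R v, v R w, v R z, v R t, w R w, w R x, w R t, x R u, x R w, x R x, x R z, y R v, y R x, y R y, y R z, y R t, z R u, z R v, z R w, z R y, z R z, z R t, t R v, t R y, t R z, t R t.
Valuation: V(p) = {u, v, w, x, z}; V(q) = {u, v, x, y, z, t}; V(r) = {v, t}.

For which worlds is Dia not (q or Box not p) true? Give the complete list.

u, v, w, x, z

Let φ = Dia not (q or Box not p). Evaluate φ at each world:
  u (successors {u, w, x, t}): φ is true.
  v (successors {u, v, w, z, t}): φ is true.
  w (successors {w, x, t}): φ is true.
  x (successors {u, w, x, z}): φ is true.
  y (successors {v, x, y, z, t}): φ is false.
  z (successors {u, v, w, y, z, t}): φ is true.
  t (successors {v, y, z, t}): φ is false.
For instance, at x:
  At x: Dia not (q or Box not p) requires not (q or Box not p) at some successor in {u, w, x, z}.
    not (q or Box not p) holds at w, so Dia not (q or Box not p) is true at x.
      At w: q or Box not p is false, so not (q or Box not p) is true.
Satisfying worlds: {u, v, w, x, z}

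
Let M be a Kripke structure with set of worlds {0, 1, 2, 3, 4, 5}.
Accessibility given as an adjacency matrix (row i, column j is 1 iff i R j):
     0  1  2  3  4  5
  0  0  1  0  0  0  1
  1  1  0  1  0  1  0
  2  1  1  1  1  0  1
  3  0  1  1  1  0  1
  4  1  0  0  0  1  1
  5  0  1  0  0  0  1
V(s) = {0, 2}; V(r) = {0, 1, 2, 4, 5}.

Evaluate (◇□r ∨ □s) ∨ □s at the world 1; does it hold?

Recall that □ψ holds at a world iff ψ holds at every accessible world, and ◇ψ holds iff ψ holds at some accessible world.
At 1: ◇□r ∨ □s is true, □s is false, so (◇□r ∨ □s) ∨ □s is true.
  At 1: ◇□r is true, □s is false, so ◇□r ∨ □s is true.
    At 1: ◇□r requires □r at some successor in {0, 2, 4}.
      □r holds at 0, so ◇□r is true at 1.
    At 1: □s requires s at every successor {0, 2, 4}.
      s fails at 4, so □s is false at 1.
  At 1: □s requires s at every successor {0, 2, 4}.
    s fails at 4, so □s is false at 1.

Yes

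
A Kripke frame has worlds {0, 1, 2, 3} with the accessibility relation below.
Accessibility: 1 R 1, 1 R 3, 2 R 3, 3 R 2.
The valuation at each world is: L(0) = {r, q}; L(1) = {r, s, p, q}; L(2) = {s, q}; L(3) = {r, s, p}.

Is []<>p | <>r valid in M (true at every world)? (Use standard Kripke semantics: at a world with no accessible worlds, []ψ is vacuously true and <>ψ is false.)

Yes

Let φ = []<>p | <>r. Evaluate φ at each world:
  0 (successors ∅): φ is true.
  1 (successors {1, 3}): φ is true.
  2 (successors {3}): φ is true.
  3 (successors {2}): φ is true.
For instance, at 2:
  At 2: []<>p is false, <>r is true, so []<>p | <>r is true.
    At 2: []<>p requires <>p at every successor {3}.
      <>p fails at 3, so []<>p is false at 2.
    At 2: <>r requires r at some successor in {3}.
      r holds at 3, so <>r is true at 2.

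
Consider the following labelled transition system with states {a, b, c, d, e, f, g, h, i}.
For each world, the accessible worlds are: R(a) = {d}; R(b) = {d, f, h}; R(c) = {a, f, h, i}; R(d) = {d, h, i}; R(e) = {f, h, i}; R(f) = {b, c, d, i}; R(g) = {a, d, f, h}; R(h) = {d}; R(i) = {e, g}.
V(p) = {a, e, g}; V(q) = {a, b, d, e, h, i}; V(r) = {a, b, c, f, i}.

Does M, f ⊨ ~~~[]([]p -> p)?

Yes

Recall that []ψ holds at a world iff ψ holds at every accessible world, and <>ψ holds iff ψ holds at some accessible world.
At f: ~~[]([]p -> p) is false, so ~~~[]([]p -> p) is true.
  At f: ~[]([]p -> p) is true, so ~~[]([]p -> p) is false.
    At f: []([]p -> p) is false, so ~[]([]p -> p) is true.
      At f: []([]p -> p) requires []p -> p at every successor {b, c, d, i}.
        []p -> p fails at i, so []([]p -> p) is false at f.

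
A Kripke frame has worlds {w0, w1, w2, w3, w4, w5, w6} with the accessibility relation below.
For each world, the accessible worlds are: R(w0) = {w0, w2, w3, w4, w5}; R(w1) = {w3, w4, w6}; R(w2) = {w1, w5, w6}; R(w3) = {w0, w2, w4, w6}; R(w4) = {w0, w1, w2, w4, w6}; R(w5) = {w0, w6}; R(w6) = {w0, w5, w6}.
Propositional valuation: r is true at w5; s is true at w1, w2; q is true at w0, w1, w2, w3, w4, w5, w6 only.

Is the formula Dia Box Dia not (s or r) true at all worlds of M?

Yes

Let φ = Dia Box Dia not (s or r). Evaluate φ at each world:
  w0 (successors {w0, w2, w3, w4, w5}): φ is true.
  w1 (successors {w3, w4, w6}): φ is true.
  w2 (successors {w1, w5, w6}): φ is true.
  w3 (successors {w0, w2, w4, w6}): φ is true.
  w4 (successors {w0, w1, w2, w4, w6}): φ is true.
  w5 (successors {w0, w6}): φ is true.
  w6 (successors {w0, w5, w6}): φ is true.
For instance, at w6:
  At w6: Dia Box Dia not (s or r) requires Box Dia not (s or r) at some successor in {w0, w5, w6}.
    Box Dia not (s or r) holds at w0, so Dia Box Dia not (s or r) is true at w6.
      At w0: Box Dia not (s or r) requires Dia not (s or r) at every successor {w0, w2, w3, w4, w5}.
        At w0: Dia not (s or r) is true.
        At w2: Dia not (s or r) is true.
        At w3: Dia not (s or r) is true.
        At w4: Dia not (s or r) is true.
        At w5: Dia not (s or r) is true.
      So Box Dia not (s or r) is true at w0.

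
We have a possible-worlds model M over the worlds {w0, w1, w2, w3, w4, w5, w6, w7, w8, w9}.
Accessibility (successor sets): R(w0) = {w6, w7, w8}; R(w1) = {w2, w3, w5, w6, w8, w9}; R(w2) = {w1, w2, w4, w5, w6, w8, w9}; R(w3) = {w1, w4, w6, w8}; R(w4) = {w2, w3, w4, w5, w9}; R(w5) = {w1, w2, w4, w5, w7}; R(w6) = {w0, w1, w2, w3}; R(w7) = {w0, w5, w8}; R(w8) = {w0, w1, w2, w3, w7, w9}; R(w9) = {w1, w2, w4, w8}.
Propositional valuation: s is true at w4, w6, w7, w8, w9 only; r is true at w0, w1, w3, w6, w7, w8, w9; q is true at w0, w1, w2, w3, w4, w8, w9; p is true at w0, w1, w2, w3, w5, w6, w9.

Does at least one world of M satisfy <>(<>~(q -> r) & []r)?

No

Let φ = <>(<>~(q -> r) & []r). Evaluate φ at each world:
  w0 (successors {w6, w7, w8}): φ is false.
  w1 (successors {w2, w3, w5, w6, w8, w9}): φ is false.
  w2 (successors {w1, w2, w4, w5, w6, w8, w9}): φ is false.
  w3 (successors {w1, w4, w6, w8}): φ is false.
  w4 (successors {w2, w3, w4, w5, w9}): φ is false.
  w5 (successors {w1, w2, w4, w5, w7}): φ is false.
  w6 (successors {w0, w1, w2, w3}): φ is false.
  w7 (successors {w0, w5, w8}): φ is false.
  w8 (successors {w0, w1, w2, w3, w7, w9}): φ is false.
  w9 (successors {w1, w2, w4, w8}): φ is false.
For instance, at w1:
  At w1: <>(<>~(q -> r) & []r) requires <>~(q -> r) & []r at some successor in {w2, w3, w5, w6, w8, w9}.
    At w2: <>~(q -> r) & []r is false.
    At w3: <>~(q -> r) & []r is false.
    At w5: <>~(q -> r) & []r is false.
    At w6: <>~(q -> r) & []r is false.
    At w8: <>~(q -> r) & []r is false.
    At w9: <>~(q -> r) & []r is false.
  So <>(<>~(q -> r) & []r) is false at w1.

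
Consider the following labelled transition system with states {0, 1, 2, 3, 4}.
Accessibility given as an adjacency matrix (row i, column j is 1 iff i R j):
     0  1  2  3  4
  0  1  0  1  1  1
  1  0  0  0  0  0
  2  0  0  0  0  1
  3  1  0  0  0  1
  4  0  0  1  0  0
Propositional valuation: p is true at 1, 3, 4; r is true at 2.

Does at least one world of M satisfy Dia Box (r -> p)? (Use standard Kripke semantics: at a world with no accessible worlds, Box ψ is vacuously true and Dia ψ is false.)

Yes

Let φ = Dia Box (r -> p). Evaluate φ at each world:
  0 (successors {0, 2, 3, 4}): φ is true.
  1 (successors ∅): φ is false.
  2 (successors {4}): φ is false.
  3 (successors {0, 4}): φ is false.
  4 (successors {2}): φ is true.
Detail at 0 (witness):
  At 0: Dia Box (r -> p) requires Box (r -> p) at some successor in {0, 2, 3, 4}.
    Box (r -> p) holds at 2, so Dia Box (r -> p) is true at 0.
      At 2: Box (r -> p) requires r -> p at every successor {4}.
        At 4: r -> p is true.
      So Box (r -> p) is true at 2.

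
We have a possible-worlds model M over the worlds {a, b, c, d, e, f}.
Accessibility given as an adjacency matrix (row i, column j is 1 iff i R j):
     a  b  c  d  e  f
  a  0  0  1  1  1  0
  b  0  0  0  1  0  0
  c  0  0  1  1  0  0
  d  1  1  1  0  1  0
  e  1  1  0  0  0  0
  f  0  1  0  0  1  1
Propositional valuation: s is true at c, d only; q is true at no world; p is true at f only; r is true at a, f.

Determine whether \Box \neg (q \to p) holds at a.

Recall that \Box ψ holds at a world iff ψ holds at every accessible world, and \Diamond ψ holds iff ψ holds at some accessible world.
At a: \Box \neg (q \to p) requires \neg (q \to p) at every successor {c, d, e}.
  \neg (q \to p) fails at c, so \Box \neg (q \to p) is false at a.

No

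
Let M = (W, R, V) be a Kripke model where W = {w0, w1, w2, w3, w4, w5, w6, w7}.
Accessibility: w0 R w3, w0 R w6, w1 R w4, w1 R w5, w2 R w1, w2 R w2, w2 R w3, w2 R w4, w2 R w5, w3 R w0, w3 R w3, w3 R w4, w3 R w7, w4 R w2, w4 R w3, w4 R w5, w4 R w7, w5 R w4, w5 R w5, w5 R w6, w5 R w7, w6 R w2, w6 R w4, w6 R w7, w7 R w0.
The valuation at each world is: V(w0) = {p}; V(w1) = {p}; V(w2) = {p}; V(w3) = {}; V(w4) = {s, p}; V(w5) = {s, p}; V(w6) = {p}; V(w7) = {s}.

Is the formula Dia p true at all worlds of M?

Let φ = Dia p. Evaluate φ at each world:
  w0 (successors {w3, w6}): φ is true.
  w1 (successors {w4, w5}): φ is true.
  w2 (successors {w1, w2, w3, w4, w5}): φ is true.
  w3 (successors {w0, w3, w4, w7}): φ is true.
  w4 (successors {w2, w3, w5, w7}): φ is true.
  w5 (successors {w4, w5, w6, w7}): φ is true.
  w6 (successors {w2, w4, w7}): φ is true.
  w7 (successors {w0}): φ is true.
For instance, at w7:
  At w7: Dia p requires p at some successor in {w0}.
    p holds at w0, so Dia p is true at w7.

Yes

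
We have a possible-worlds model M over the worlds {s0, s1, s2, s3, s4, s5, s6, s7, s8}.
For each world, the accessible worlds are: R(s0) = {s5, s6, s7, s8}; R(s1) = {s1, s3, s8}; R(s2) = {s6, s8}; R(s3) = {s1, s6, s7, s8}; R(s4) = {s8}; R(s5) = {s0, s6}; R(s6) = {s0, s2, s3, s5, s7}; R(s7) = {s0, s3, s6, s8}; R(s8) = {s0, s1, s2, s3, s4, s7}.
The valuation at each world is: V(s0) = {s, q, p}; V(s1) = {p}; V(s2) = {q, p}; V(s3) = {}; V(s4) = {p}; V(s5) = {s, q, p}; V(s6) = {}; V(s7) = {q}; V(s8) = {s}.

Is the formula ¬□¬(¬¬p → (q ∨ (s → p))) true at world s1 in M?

Yes

Recall that □ψ holds at a world iff ψ holds at every accessible world, and ◇ψ holds iff ψ holds at some accessible world.
At s1: □¬(¬¬p → (q ∨ (s → p))) is false, so ¬□¬(¬¬p → (q ∨ (s → p))) is true.
  At s1: □¬(¬¬p → (q ∨ (s → p))) requires ¬(¬¬p → (q ∨ (s → p))) at every successor {s1, s3, s8}.
    ¬(¬¬p → (q ∨ (s → p))) fails at s1, so □¬(¬¬p → (q ∨ (s → p))) is false at s1.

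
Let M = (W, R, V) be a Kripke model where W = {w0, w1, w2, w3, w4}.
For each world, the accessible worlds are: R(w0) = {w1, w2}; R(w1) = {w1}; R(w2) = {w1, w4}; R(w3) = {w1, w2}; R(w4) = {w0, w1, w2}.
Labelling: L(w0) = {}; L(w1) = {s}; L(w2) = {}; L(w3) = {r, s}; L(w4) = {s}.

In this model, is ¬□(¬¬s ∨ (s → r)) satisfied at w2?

Recall that □ψ holds at a world iff ψ holds at every accessible world, and ◇ψ holds iff ψ holds at some accessible world.
At w2: □(¬¬s ∨ (s → r)) is true, so ¬□(¬¬s ∨ (s → r)) is false.
  At w2: □(¬¬s ∨ (s → r)) requires ¬¬s ∨ (s → r) at every successor {w1, w4}.
    At w1: ¬¬s ∨ (s → r) is true.
    At w4: ¬¬s ∨ (s → r) is true.
  So □(¬¬s ∨ (s → r)) is true at w2.

No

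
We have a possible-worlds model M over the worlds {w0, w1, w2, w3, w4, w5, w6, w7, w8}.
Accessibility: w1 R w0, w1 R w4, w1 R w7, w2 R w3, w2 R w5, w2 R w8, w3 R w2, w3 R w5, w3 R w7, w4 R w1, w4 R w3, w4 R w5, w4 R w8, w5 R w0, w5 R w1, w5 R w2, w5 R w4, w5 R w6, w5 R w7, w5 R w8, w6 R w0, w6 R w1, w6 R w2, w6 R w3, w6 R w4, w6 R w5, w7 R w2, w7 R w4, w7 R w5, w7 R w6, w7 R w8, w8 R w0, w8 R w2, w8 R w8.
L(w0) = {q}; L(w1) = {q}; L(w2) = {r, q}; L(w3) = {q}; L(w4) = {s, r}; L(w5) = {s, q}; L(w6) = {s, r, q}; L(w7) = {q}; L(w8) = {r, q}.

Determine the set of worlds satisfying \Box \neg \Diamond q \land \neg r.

w0

Let φ = \Box \neg \Diamond q \land \neg r. Evaluate φ at each world:
  w0 (successors ∅): φ is true.
  w1 (successors {w0, w4, w7}): φ is false.
  w2 (successors {w3, w5, w8}): φ is false.
  w3 (successors {w2, w5, w7}): φ is false.
  w4 (successors {w1, w3, w5, w8}): φ is false.
  w5 (successors {w0, w1, w2, w4, w6, w7, w8}): φ is false.
  w6 (successors {w0, w1, w2, w3, w4, w5}): φ is false.
  w7 (successors {w2, w4, w5, w6, w8}): φ is false.
  w8 (successors {w0, w2, w8}): φ is false.
For instance, at w6:
  At w6: \Box \neg \Diamond q is false, \neg r is false, so \Box \neg \Diamond q \land \neg r is false.
    At w6: \Box \neg \Diamond q requires \neg \Diamond q at every successor {w0, w1, w2, w3, w4, w5}.
      \neg \Diamond q fails at w1, so \Box \neg \Diamond q is false at w6.
Satisfying worlds: {w0}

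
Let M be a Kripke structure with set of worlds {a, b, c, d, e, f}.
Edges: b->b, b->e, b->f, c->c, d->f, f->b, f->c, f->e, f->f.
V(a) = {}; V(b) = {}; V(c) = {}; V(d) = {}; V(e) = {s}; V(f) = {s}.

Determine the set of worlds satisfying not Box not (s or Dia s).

b, d, f

Let φ = not Box not (s or Dia s). Evaluate φ at each world:
  a (successors ∅): φ is false.
  b (successors {b, e, f}): φ is true.
  c (successors {c}): φ is false.
  d (successors {f}): φ is true.
  e (successors ∅): φ is false.
  f (successors {b, c, e, f}): φ is true.
For instance, at c:
  At c: Box not (s or Dia s) is true, so not Box not (s or Dia s) is false.
    At c: Box not (s or Dia s) requires not (s or Dia s) at every successor {c}.
      At c: not (s or Dia s) is true.
    So Box not (s or Dia s) is true at c.
Satisfying worlds: {b, d, f}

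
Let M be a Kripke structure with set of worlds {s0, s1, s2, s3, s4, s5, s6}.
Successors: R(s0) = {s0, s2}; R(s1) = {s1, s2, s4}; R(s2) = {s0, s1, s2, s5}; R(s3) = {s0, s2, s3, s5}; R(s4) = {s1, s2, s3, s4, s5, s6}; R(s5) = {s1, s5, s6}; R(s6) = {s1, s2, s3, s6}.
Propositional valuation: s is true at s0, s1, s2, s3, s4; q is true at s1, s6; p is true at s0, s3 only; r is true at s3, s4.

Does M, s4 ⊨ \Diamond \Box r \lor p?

No

Recall that \Box ψ holds at a world iff ψ holds at every accessible world, and \Diamond ψ holds iff ψ holds at some accessible world.
At s4: \Diamond \Box r is false, p is false, so \Diamond \Box r \lor p is false.
  At s4: \Diamond \Box r requires \Box r at some successor in {s1, s2, s3, s4, s5, s6}.
    At s1: \Box r is false.
    At s2: \Box r is false.
    At s3: \Box r is false.
    At s4: \Box r is false.
    At s5: \Box r is false.
    At s6: \Box r is false.
  So \Diamond \Box r is false at s4.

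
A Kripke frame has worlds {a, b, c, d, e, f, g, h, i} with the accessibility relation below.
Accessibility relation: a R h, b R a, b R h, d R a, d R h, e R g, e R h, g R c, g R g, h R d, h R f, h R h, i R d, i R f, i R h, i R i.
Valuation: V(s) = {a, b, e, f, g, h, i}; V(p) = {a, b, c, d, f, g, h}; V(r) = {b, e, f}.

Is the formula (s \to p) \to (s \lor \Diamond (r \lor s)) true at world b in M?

At b: s \to p is true, s \lor \Diamond (r \lor s) is true, so (s \to p) \to (s \lor \Diamond (r \lor s)) is true.
  At b: s is true, \Diamond (r \lor s) is true, so s \lor \Diamond (r \lor s) is true.
    At b: \Diamond (r \lor s) requires r \lor s at some successor in {a, h}.
      r \lor s holds at a, so \Diamond (r \lor s) is true at b.

Yes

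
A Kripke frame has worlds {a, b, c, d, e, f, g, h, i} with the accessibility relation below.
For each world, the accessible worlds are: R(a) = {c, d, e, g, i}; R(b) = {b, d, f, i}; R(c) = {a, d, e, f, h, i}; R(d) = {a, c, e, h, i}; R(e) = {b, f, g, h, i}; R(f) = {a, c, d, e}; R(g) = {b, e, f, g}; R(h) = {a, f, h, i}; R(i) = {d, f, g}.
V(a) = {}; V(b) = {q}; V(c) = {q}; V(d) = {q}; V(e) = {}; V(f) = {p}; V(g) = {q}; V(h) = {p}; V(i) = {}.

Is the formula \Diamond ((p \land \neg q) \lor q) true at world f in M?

Yes

Recall that \Diamond ψ holds at a world iff ψ holds at some accessible world.
At f: \Diamond ((p \land \neg q) \lor q) requires (p \land \neg q) \lor q at some successor in {a, c, d, e}.
  (p \land \neg q) \lor q holds at c, so \Diamond ((p \land \neg q) \lor q) is true at f.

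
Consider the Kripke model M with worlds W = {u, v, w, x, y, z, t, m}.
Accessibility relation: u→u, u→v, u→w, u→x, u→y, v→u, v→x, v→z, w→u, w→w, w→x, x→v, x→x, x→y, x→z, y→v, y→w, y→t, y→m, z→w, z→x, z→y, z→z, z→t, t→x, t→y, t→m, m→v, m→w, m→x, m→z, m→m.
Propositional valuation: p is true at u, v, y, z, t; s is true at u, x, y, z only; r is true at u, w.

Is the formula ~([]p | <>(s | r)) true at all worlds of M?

No

Let φ = ~([]p | <>(s | r)). Evaluate φ at each world:
  u (successors {u, v, w, x, y}): φ is false.
  v (successors {u, x, z}): φ is false.
  w (successors {u, w, x}): φ is false.
  x (successors {v, x, y, z}): φ is false.
  y (successors {v, w, t, m}): φ is false.
  z (successors {w, x, y, z, t}): φ is false.
  t (successors {x, y, m}): φ is false.
  m (successors {v, w, x, z, m}): φ is false.
Detail at u (counterexample):
  At u: []p | <>(s | r) is true, so ~([]p | <>(s | r)) is false.
    At u: []p is false, <>(s | r) is true, so []p | <>(s | r) is true.
      At u: []p requires p at every successor {u, v, w, x, y}.
        p fails at w, so []p is false at u.
      At u: <>(s | r) requires s | r at some successor in {u, v, w, x, y}.
        s | r holds at u, so <>(s | r) is true at u.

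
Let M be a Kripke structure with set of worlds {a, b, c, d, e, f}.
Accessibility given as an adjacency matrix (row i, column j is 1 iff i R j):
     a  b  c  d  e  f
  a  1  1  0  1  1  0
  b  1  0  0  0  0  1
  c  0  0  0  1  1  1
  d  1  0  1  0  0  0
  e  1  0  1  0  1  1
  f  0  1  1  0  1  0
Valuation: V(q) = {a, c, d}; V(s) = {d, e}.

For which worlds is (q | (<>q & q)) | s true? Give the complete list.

a, c, d, e

Recall that <>ψ holds at a world iff ψ holds at some accessible world.
Let φ = (q | (<>q & q)) | s. Evaluate φ at each world:
  a (successors {a, b, d, e}): φ is true.
  b (successors {a, f}): φ is false.
  c (successors {d, e, f}): φ is true.
  d (successors {a, c}): φ is true.
  e (successors {a, c, e, f}): φ is true.
  f (successors {b, c, e}): φ is false.
For instance, at f:
  At f: q | (<>q & q) is false, s is false, so (q | (<>q & q)) | s is false.
    At f: q is false, <>q & q is false, so q | (<>q & q) is false.
      At f: <>q is true, q is false, so <>q & q is false.
Satisfying worlds: {a, c, d, e}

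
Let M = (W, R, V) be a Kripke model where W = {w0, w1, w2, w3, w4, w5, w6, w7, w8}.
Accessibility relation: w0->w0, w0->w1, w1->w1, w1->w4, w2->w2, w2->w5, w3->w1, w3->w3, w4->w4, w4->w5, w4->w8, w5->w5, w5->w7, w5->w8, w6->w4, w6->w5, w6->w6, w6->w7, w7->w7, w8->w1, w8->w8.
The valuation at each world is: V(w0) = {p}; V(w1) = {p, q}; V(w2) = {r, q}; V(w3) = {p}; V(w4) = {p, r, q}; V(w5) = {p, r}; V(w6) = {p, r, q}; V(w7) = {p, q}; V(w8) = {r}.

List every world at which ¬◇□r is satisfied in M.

Recall that □ψ holds at a world iff ψ holds at every accessible world, and ◇ψ holds iff ψ holds at some accessible world.
Let φ = ¬◇□r. Evaluate φ at each world:
  w0 (successors {w0, w1}): φ is true.
  w1 (successors {w1, w4}): φ is false.
  w2 (successors {w2, w5}): φ is false.
  w3 (successors {w1, w3}): φ is true.
  w4 (successors {w4, w5, w8}): φ is false.
  w5 (successors {w5, w7, w8}): φ is true.
  w6 (successors {w4, w5, w6, w7}): φ is false.
  w7 (successors {w7}): φ is true.
  w8 (successors {w1, w8}): φ is true.
For instance, at w1:
  At w1: ◇□r is true, so ¬◇□r is false.
    At w1: ◇□r requires □r at some successor in {w1, w4}.
      □r holds at w4, so ◇□r is true at w1.
Satisfying worlds: {w0, w3, w5, w7, w8}

w0, w3, w5, w7, w8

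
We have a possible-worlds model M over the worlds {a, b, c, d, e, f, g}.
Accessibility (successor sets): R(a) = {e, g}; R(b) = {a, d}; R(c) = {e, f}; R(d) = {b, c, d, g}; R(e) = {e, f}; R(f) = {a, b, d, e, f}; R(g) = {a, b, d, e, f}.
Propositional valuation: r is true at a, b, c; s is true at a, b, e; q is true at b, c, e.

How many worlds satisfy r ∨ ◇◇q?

Let φ = r ∨ ◇◇q. Evaluate φ at each world:
  a (successors {e, g}): φ is true.
  b (successors {a, d}): φ is true.
  c (successors {e, f}): φ is true.
  d (successors {b, c, d, g}): φ is true.
  e (successors {e, f}): φ is true.
  f (successors {a, b, d, e, f}): φ is true.
  g (successors {a, b, d, e, f}): φ is true.
For instance, at d:
  At d: r is false, ◇◇q is true, so r ∨ ◇◇q is true.
    At d: ◇◇q requires ◇q at some successor in {b, c, d, g}.
      ◇q holds at c, so ◇◇q is true at d.
Satisfying worlds: {a, b, c, d, e, f, g}

7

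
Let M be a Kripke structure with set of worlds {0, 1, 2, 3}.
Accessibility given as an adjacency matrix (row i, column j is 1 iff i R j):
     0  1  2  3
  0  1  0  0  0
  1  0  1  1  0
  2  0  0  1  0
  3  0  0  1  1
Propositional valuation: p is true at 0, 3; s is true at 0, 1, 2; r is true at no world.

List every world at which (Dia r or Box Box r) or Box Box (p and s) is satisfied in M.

0

Let φ = (Dia r or Box Box r) or Box Box (p and s). Evaluate φ at each world:
  0 (successors {0}): φ is true.
  1 (successors {1, 2}): φ is false.
  2 (successors {2}): φ is false.
  3 (successors {2, 3}): φ is false.
For instance, at 3:
  At 3: Dia r or Box Box r is false, Box Box (p and s) is false, so (Dia r or Box Box r) or Box Box (p and s) is false.
    At 3: Dia r is false, Box Box r is false, so Dia r or Box Box r is false.
      At 3: Dia r requires r at some successor in {2, 3}.
        At 2: r is false.
        At 3: r is false.
      So Dia r is false at 3.
      At 3: Box Box r requires Box r at every successor {2, 3}.
        Box r fails at 2, so Box Box r is false at 3.
    At 3: Box Box (p and s) requires Box (p and s) at every successor {2, 3}.
      Box (p and s) fails at 2, so Box Box (p and s) is false at 3.
Satisfying worlds: {0}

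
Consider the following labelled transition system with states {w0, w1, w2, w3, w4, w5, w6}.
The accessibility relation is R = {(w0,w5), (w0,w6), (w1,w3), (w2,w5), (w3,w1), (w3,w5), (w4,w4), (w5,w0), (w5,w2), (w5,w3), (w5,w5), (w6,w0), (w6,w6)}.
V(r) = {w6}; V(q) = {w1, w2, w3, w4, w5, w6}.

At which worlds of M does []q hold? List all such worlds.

w0, w1, w2, w3, w4

Let φ = []q. Evaluate φ at each world:
  w0 (successors {w5, w6}): φ is true.
  w1 (successors {w3}): φ is true.
  w2 (successors {w5}): φ is true.
  w3 (successors {w1, w5}): φ is true.
  w4 (successors {w4}): φ is true.
  w5 (successors {w0, w2, w3, w5}): φ is false.
  w6 (successors {w0, w6}): φ is false.
For instance, at w3:
  At w3: []q requires q at every successor {w1, w5}.
    At w1: q is true.
    At w5: q is true.
  So []q is true at w3.
Satisfying worlds: {w0, w1, w2, w3, w4}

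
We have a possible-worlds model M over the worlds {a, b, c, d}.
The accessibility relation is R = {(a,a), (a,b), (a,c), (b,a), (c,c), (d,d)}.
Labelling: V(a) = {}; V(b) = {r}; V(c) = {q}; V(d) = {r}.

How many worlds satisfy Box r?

1

Recall that Box ψ holds at a world iff ψ holds at every accessible world, and Dia ψ holds iff ψ holds at some accessible world.
Let φ = Box r. Evaluate φ at each world:
  a (successors {a, b, c}): φ is false.
  b (successors {a}): φ is false.
  c (successors {c}): φ is false.
  d (successors {d}): φ is true.
For instance, at c:
  At c: Box r requires r at every successor {c}.
    r fails at c, so Box r is false at c.
Satisfying worlds: {d}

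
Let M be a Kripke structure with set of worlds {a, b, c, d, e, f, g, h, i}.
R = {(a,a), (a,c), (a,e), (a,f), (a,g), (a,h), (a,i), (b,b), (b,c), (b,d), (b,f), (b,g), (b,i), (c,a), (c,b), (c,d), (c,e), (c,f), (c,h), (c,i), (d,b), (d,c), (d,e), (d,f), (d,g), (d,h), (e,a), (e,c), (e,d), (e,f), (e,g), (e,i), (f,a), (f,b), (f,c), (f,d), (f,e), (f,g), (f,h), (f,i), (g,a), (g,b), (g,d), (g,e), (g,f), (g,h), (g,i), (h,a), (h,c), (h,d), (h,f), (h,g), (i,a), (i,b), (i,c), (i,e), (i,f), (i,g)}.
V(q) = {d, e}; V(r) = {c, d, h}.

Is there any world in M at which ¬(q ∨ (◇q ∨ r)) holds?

No

Let φ = ¬(q ∨ (◇q ∨ r)). Evaluate φ at each world:
  a (successors {a, c, e, f, g, h, i}): φ is false.
  b (successors {b, c, d, f, g, i}): φ is false.
  c (successors {a, b, d, e, f, h, i}): φ is false.
  d (successors {b, c, e, f, g, h}): φ is false.
  e (successors {a, c, d, f, g, i}): φ is false.
  f (successors {a, b, c, d, e, g, h, i}): φ is false.
  g (successors {a, b, d, e, f, h, i}): φ is false.
  h (successors {a, c, d, f, g}): φ is false.
  i (successors {a, b, c, e, f, g}): φ is false.
For instance, at a:
  At a: q ∨ (◇q ∨ r) is true, so ¬(q ∨ (◇q ∨ r)) is false.
    At a: q is false, ◇q ∨ r is true, so q ∨ (◇q ∨ r) is true.
      At a: ◇q is true, r is false, so ◇q ∨ r is true.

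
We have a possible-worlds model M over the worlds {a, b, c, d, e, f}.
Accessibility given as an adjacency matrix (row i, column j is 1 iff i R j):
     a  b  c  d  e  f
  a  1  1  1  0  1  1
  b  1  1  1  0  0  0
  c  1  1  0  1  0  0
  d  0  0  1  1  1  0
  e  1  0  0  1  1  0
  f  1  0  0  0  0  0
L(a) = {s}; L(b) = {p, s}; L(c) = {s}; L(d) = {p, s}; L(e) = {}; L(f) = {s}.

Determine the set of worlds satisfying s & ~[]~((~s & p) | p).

Recall that []ψ holds at a world iff ψ holds at every accessible world, and <>ψ holds iff ψ holds at some accessible world.
Let φ = s & ~[]~((~s & p) | p). Evaluate φ at each world:
  a (successors {a, b, c, e, f}): φ is true.
  b (successors {a, b, c}): φ is true.
  c (successors {a, b, d}): φ is true.
  d (successors {c, d, e}): φ is true.
  e (successors {a, d, e}): φ is false.
  f (successors {a}): φ is false.
For instance, at b:
  At b: s is true, ~[]~((~s & p) | p) is true, so s & ~[]~((~s & p) | p) is true.
    At b: []~((~s & p) | p) is false, so ~[]~((~s & p) | p) is true.
      At b: []~((~s & p) | p) requires ~((~s & p) | p) at every successor {a, b, c}.
        ~((~s & p) | p) fails at b, so []~((~s & p) | p) is false at b.
Satisfying worlds: {a, b, c, d}

a, b, c, d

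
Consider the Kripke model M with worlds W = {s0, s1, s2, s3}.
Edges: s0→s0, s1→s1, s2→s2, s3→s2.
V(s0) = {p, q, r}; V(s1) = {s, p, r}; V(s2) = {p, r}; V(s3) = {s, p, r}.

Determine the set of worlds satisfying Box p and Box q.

Let φ = Box p and Box q. Evaluate φ at each world:
  s0 (successors {s0}): φ is true.
  s1 (successors {s1}): φ is false.
  s2 (successors {s2}): φ is false.
  s3 (successors {s2}): φ is false.
For instance, at s2:
  At s2: Box p is true, Box q is false, so Box p and Box q is false.
    At s2: Box p requires p at every successor {s2}.
      At s2: p is true.
    So Box p is true at s2.
    At s2: Box q requires q at every successor {s2}.
      q fails at s2, so Box q is false at s2.
Satisfying worlds: {s0}

s0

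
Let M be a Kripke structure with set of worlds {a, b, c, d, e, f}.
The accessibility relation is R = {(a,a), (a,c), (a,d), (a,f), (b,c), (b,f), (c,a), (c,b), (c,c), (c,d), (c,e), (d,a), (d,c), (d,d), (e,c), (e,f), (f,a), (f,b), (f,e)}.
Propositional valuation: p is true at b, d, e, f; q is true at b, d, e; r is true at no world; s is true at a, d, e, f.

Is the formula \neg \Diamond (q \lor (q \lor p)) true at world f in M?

No

Recall that \Diamond ψ holds at a world iff ψ holds at some accessible world.
At f: \Diamond (q \lor (q \lor p)) is true, so \neg \Diamond (q \lor (q \lor p)) is false.
  At f: \Diamond (q \lor (q \lor p)) requires q \lor (q \lor p) at some successor in {a, b, e}.
    q \lor (q \lor p) holds at b, so \Diamond (q \lor (q \lor p)) is true at f.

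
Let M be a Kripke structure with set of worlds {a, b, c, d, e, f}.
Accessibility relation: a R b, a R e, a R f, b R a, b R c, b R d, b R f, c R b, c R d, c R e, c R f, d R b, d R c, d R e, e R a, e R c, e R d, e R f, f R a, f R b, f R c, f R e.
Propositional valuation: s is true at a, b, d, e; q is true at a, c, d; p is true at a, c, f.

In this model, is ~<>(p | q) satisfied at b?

At b: <>(p | q) is true, so ~<>(p | q) is false.
  At b: <>(p | q) requires p | q at some successor in {a, c, d, f}.
    p | q holds at a, so <>(p | q) is true at b.

No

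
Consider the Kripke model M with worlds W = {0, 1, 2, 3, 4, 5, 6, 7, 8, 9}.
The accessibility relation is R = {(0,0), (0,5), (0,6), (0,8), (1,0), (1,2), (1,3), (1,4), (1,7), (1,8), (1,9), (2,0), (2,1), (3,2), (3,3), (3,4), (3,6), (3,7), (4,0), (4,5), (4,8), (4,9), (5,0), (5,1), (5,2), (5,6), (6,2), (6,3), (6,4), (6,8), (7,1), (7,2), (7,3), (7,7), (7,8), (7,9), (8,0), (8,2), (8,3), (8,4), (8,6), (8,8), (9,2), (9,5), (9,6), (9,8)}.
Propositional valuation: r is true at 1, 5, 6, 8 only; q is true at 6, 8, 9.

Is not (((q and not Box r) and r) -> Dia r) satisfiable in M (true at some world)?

No

Let φ = not (((q and not Box r) and r) -> Dia r). Evaluate φ at each world:
  0 (successors {0, 5, 6, 8}): φ is false.
  1 (successors {0, 2, 3, 4, 7, 8, 9}): φ is false.
  2 (successors {0, 1}): φ is false.
  3 (successors {2, 3, 4, 6, 7}): φ is false.
  4 (successors {0, 5, 8, 9}): φ is false.
  5 (successors {0, 1, 2, 6}): φ is false.
  6 (successors {2, 3, 4, 8}): φ is false.
  7 (successors {1, 2, 3, 7, 8, 9}): φ is false.
  8 (successors {0, 2, 3, 4, 6, 8}): φ is false.
  9 (successors {2, 5, 6, 8}): φ is false.
For instance, at 8:
  At 8: ((q and not Box r) and r) -> Dia r is true, so not (((q and not Box r) and r) -> Dia r) is false.
    At 8: (q and not Box r) and r is true, Dia r is true, so ((q and not Box r) and r) -> Dia r is true.
      At 8: q and not Box r is true, r is true, so (q and not Box r) and r is true.
      At 8: Dia r requires r at some successor in {0, 2, 3, 4, 6, 8}.
        r holds at 6, so Dia r is true at 8.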